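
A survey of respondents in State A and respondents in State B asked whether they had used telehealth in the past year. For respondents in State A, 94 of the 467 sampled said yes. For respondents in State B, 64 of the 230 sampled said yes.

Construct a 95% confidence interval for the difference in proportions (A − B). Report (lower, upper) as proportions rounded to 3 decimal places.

(-0.145, -0.009)

Sample proportions: 94/467 = 0.2013, 64/230 = 0.2783.
Each SE is √(p̂(1−p̂)/n): √(0.2013·0.7987/467) = 0.01855 and √(0.2783·0.7217/230) = 0.02955.
SE(p̂₁ − p̂₂) = √(SE₁² + SE₂²) = √(0.0003441025 + 0.0008732025) = 0.03489, since the two samples are independent.
At 95% confidence z* = 1.960; margin = 1.960 × 0.03489 = 0.06838.
The difference is 0.2013 − 0.2783 = -0.0770, so the interval is -0.0770 ± 0.06838 = (-0.145, -0.009).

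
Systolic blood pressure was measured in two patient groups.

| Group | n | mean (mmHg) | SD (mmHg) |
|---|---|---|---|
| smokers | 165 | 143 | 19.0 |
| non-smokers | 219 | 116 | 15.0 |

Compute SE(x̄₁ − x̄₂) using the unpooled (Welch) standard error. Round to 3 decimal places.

1.793

Standard errors of each mean: 19.0/√165 = 1.4791 and 15.0/√219 = 1.0136.
SE(x̄₁ − x̄₂) = √(1.4791² + 1.0136²) = 1.7931 for independent samples with unequal variances.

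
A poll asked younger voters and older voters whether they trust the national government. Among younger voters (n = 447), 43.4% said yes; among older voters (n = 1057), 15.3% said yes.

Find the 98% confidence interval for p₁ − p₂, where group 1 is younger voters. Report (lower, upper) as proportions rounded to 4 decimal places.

Each SE is √(p̂(1−p̂)/n): √(0.4340·0.5660/447) = 0.02344 and √(0.1530·0.8470/1057) = 0.01107.
SE(p̂₁ − p̂₂) = √(SE₁² + SE₂²) = √(0.0005494336 + 0.0001225449) = 0.02592, since the two samples are independent.
At 98% confidence z* = 2.326; margin = 2.326 × 0.02592 = 0.06029.
The difference is 0.4340 − 0.1530 = 0.2810, so the interval is 0.2810 ± 0.06029 = (0.2207, 0.3413).

(0.2207, 0.3413)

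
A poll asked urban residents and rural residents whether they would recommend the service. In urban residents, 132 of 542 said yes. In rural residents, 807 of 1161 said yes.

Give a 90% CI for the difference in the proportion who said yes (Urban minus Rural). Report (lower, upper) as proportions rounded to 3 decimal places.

First, p̂₁ = 132/542 = 0.2435; p̂₂ = 807/1161 = 0.6951.
The two standard errors are √(0.2435×0.7565/542) = 0.01844 and √(0.6951×0.3049/1161) = 0.01351.
Because the samples are independent, SE_diff = √(0.01844² + 0.01351²) = 0.02286.
Using z* = 1.645 for 90%, ME = 1.645 × 0.02286 = 0.03760.
p̂₁ − p̂₂ = -0.4516; interval -0.4516 ± 0.03760 gives (-0.489, -0.414).

(-0.489, -0.414)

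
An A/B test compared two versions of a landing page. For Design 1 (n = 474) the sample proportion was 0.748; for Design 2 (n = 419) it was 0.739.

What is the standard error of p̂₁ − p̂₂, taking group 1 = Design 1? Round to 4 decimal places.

0.0293

Each SE is √(p̂(1−p̂)/n): √(0.7480·0.2520/474) = 0.01994 and √(0.7390·0.2610/419) = 0.02146.
SE(p̂₁ − p̂₂) = √(SE₁² + SE₂²) = √(0.0003976036 + 0.0004605316) = 0.02929, since the two samples are independent.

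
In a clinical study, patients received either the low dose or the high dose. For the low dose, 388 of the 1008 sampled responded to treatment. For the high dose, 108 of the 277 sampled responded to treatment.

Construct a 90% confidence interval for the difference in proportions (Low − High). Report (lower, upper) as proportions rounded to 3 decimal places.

(-0.059, 0.049)

Sample proportions: 388/1008 = 0.3849, 108/277 = 0.3899.
Each SE is √(p̂(1−p̂)/n): √(0.3849·0.6151/1008) = 0.01533 and √(0.3899·0.6101/277) = 0.02930.
SE(p̂₁ − p̂₂) = √(SE₁² + SE₂²) = √(0.0002350089 + 0.00085849) = 0.03307, since the two samples are independent.
At 90% confidence z* = 1.645; margin = 1.645 × 0.03307 = 0.05440.
The difference is 0.3849 − 0.3899 = -0.0050, so the interval is -0.0050 ± 0.05440 = (-0.059, 0.049).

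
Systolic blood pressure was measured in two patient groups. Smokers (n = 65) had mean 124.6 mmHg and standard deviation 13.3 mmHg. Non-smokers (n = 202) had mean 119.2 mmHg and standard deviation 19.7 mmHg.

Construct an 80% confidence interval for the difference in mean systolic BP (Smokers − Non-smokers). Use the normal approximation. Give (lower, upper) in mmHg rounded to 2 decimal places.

(2.64, 8.16)

Per-group SEs: s₁/√n₁ = 13.3/√65 = 1.6497, s₂/√n₂ = 19.7/√202 = 1.3861.
Unpooled SE of the difference: √(2.72151009 + 1.92127321) = 2.1547.
Margin of error = z* · SE = 1.282 × 2.1547 = 2.7623.
x̄₁ − x̄₂ = 124.6 − 119.2 = 5.4000.
CI: 5.4000 ± 2.7623 = (2.64, 8.16).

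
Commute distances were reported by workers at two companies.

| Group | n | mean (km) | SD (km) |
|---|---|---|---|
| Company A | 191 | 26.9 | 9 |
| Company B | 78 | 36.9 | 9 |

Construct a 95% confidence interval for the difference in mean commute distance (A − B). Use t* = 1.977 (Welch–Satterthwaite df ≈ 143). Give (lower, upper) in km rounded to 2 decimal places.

(-12.39, -7.61)

SE₁ = s₁/√n₁ = 9/√191 = 0.6512; SE₂ = 9/√78 = 1.0190.
Independent samples, unequal variances: SE_diff = √(SE₁² + SE₂²) = √(0.42406144 + 1.038361) = 1.2093.
t* = 1.977, so margin of error = 1.977 × 1.2093 = 2.3908.
Difference in means = 26.9 − 36.9 = -10.0000.
-10.0000 ± 2.3908 → (-12.39, -7.61).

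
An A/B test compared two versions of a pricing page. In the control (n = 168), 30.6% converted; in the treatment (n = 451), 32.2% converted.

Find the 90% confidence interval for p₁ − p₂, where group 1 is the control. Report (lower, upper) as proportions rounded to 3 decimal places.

The two standard errors are √(0.3060×0.6940/168) = 0.03555 and √(0.3220×0.6780/451) = 0.02200.
Because the samples are independent, SE_diff = √(0.03555² + 0.02200²) = 0.04181.
Using z* = 1.645 for 90%, ME = 1.645 × 0.04181 = 0.06878.
p̂₁ − p̂₂ = -0.0160; interval -0.0160 ± 0.06878 gives (-0.085, 0.053).

(-0.085, 0.053)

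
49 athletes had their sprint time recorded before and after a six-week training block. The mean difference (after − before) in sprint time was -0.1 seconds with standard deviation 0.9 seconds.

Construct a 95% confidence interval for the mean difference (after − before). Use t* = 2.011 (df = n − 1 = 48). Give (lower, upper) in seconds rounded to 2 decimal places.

(-0.36, 0.16)

This is a matched-pairs design, so SE = s_d/√n = 0.9/√49 = 0.1286.
Margin = 2.011 × 0.1286 = 0.2586; the interval is -0.1 ± 0.2586 = (-0.36, 0.16).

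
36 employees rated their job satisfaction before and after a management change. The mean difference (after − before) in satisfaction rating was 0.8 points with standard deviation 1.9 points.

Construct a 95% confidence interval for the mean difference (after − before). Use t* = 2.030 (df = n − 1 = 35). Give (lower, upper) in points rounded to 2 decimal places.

(0.16, 1.44)

This is a matched-pairs design, so SE = s_d/√n = 1.9/√36 = 0.3167.
Margin = 2.030 × 0.3167 = 0.6429; the interval is 0.8 ± 0.6429 = (0.16, 1.44).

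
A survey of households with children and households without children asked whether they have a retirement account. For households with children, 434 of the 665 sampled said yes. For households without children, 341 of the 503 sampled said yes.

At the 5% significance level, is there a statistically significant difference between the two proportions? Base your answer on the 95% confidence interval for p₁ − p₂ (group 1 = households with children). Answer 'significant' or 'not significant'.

not significant

p̂₁ = 434/665 = 0.6526 and p̂₂ = 341/503 = 0.6779.
SE₁ = √(p̂₁(1−p̂₁)/n₁) = √(0.6526·0.3474/665) = 0.01846; SE₂ = √(0.6779·0.3221/503) = 0.02084.
Independent samples: SE of the difference = √(SE₁² + SE₂²) = √(0.0003407716 + 0.0004343056) = 0.02784.
z* for 95% confidence is 1.960, so the margin of error is 1.960 × 0.02784 = 0.05457.
Point estimate p̂₁ − p̂₂ = 0.6526 − 0.6779 = -0.0253.
-0.0253 ± 0.05457 → (-0.07987, 0.02927).
The interval (-0.07987, 0.02927) contains 0, so the difference is not significant.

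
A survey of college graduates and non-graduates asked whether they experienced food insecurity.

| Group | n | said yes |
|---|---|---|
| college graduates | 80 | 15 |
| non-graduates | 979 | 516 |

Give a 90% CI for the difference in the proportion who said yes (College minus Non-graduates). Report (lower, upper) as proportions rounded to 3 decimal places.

p̂₁ = 15/80 = 0.1875 and p̂₂ = 516/979 = 0.5271.
SE₁ = √(p̂₁(1−p̂₁)/n₁) = √(0.1875·0.8125/80) = 0.04364; SE₂ = √(0.5271·0.4729/979) = 0.01596.
Independent samples: SE of the difference = √(SE₁² + SE₂²) = √(0.0019044496 + 0.0002547216) = 0.04647.
z* for 90% confidence is 1.645, so the margin of error is 1.645 × 0.04647 = 0.07644.
Point estimate p̂₁ − p̂₂ = 0.1875 − 0.5271 = -0.3396.
-0.3396 ± 0.07644 → (-0.416, -0.263).

(-0.416, -0.263)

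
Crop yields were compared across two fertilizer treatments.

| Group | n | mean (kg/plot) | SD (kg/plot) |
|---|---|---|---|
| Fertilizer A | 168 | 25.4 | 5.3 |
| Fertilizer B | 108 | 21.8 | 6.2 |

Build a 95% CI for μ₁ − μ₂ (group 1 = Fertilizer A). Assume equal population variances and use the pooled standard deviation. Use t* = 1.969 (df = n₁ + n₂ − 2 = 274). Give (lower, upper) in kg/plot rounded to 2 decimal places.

(2.22, 4.98)

s_p = √[((n₁−1)s₁² + (n₂−1)s₂²)/(n₁+n₂−2)] = √[(167·5.3² + 107·6.2²)/274] = 5.6685.
SE = 5.6685·√(1/168 + 1/108) = 0.6991.
With t* = 1.969, margin = 1.969 × 0.6991 = 1.3765.
x̄₁ − x̄₂ = 25.4 − 21.8 = 3.6000; interval 3.6000 ± 1.3765 = (2.22, 4.98).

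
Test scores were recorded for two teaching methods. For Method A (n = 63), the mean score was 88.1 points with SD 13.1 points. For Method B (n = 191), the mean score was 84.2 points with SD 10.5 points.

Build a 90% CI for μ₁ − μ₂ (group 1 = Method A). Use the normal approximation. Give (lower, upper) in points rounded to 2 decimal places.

(0.91, 6.89)

Standard errors of each mean: 13.1/√63 = 1.6504 and 10.5/√191 = 0.7598.
SE(x̄₁ − x̄₂) = √(1.6504² + 0.7598²) = 1.8169 for independent samples with unequal variances.
With z* = 1.645, the margin is 1.645 × 1.8169 = 2.9888.
x̄₁ − x̄₂ = 88.1 − 84.2 = 3.9000; the interval is 3.9000 ± 2.9888 = (0.91, 6.89).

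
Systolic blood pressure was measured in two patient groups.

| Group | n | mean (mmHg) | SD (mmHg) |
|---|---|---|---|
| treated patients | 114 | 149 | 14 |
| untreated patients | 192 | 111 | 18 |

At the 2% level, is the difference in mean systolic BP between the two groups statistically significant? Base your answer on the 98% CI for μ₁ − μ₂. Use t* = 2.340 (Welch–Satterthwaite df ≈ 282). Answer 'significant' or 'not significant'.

Per-group SEs: s₁/√n₁ = 14/√114 = 1.3112, s₂/√n₂ = 18/√192 = 1.2990.
Unpooled SE of the difference: √(1.71924544 + 1.687401) = 1.8457.
Margin of error = t* · SE = 2.340 × 1.8457 = 4.3189.
x̄₁ − x̄₂ = 149 − 111 = 38.0000.
CI: 38.0000 ± 4.3189 = (33.6811, 42.3189).
The interval (33.6811, 42.3189) does not contain 0, so the difference is significant.

significant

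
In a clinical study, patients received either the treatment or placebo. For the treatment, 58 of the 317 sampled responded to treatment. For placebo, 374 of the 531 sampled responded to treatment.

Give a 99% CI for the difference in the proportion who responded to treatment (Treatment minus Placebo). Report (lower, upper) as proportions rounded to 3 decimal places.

(-0.597, -0.446)

First, p̂₁ = 58/317 = 0.1830; p̂₂ = 374/531 = 0.7043.
The two standard errors are √(0.1830×0.8170/317) = 0.02172 and √(0.7043×0.2957/531) = 0.01980.
Because the samples are independent, SE_diff = √(0.02172² + 0.01980²) = 0.02939.
Using z* = 2.576 for 99%, ME = 2.576 × 0.02939 = 0.07571.
p̂₁ − p̂₂ = -0.5213; interval -0.5213 ± 0.07571 gives (-0.597, -0.446).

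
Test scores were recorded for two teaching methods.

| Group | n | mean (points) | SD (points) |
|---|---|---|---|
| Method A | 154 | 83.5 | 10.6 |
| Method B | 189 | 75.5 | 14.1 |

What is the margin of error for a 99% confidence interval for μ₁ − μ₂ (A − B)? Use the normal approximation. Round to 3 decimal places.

Standard errors of each mean: 10.6/√154 = 0.8542 and 14.1/√189 = 1.0256.
SE(x̄₁ − x̄₂) = √(0.8542² + 1.0256²) = 1.3347 for independent samples with unequal variances.
With z* = 2.576, the margin is 2.576 × 1.3347 = 3.4382.

3.438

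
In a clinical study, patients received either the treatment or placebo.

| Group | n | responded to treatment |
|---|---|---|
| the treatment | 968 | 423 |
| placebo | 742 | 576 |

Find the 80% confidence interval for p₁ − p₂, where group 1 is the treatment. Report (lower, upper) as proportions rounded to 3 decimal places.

Sample proportions: 423/968 = 0.4370, 576/742 = 0.7763.
Each SE is √(p̂(1−p̂)/n): √(0.4370·0.5630/968) = 0.01594 and √(0.7763·0.2237/742) = 0.01530.
SE(p̂₁ − p̂₂) = √(SE₁² + SE₂²) = √(0.0002540836 + 0.00023409) = 0.02209, since the two samples are independent.
At 80% confidence z* = 1.282; margin = 1.282 × 0.02209 = 0.02832.
The difference is 0.4370 − 0.7763 = -0.3393, so the interval is -0.3393 ± 0.02832 = (-0.368, -0.311).

(-0.368, -0.311)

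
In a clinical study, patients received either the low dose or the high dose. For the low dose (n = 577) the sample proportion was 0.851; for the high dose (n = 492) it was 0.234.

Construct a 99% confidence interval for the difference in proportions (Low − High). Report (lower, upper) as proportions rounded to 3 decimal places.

Each SE is √(p̂(1−p̂)/n): √(0.8510·0.1490/577) = 0.01482 and √(0.2340·0.7660/492) = 0.01909.
SE(p̂₁ − p̂₂) = √(SE₁² + SE₂²) = √(0.0002196324 + 0.0003644281) = 0.02417, since the two samples are independent.
At 99% confidence z* = 2.576; margin = 2.576 × 0.02417 = 0.06226.
The difference is 0.8510 − 0.2340 = 0.6170, so the interval is 0.6170 ± 0.06226 = (0.555, 0.679).

(0.555, 0.679)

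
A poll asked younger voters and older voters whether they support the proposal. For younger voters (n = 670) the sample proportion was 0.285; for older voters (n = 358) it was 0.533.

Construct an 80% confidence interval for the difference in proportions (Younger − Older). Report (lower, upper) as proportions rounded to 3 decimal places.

SE₁ = √(p̂₁(1−p̂₁)/n₁) = √(0.2850·0.7150/670) = 0.01744; SE₂ = √(0.5330·0.4670/358) = 0.02637.
Independent samples: SE of the difference = √(SE₁² + SE₂²) = √(0.0003041536 + 0.0006953769) = 0.03162.
z* for 80% confidence is 1.282, so the margin of error is 1.282 × 0.03162 = 0.04054.
Point estimate p̂₁ − p̂₂ = 0.2850 − 0.5330 = -0.2480.
-0.2480 ± 0.04054 → (-0.289, -0.207).

(-0.289, -0.207)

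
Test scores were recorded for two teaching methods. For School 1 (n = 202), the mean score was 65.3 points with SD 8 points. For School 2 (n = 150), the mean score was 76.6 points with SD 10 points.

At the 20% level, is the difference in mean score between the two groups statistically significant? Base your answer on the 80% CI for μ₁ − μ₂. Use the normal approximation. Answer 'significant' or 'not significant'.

significant

Standard errors of each mean: 8/√202 = 0.5629 and 10/√150 = 0.8165.
SE(x̄₁ − x̄₂) = √(0.5629² + 0.8165²) = 0.9917 for independent samples with unequal variances.
With z* = 1.282, the margin is 1.282 × 0.9917 = 1.2714.
x̄₁ − x̄₂ = 65.3 − 76.6 = -11.3000; the interval is -11.3000 ± 1.2714 = (-12.5714, -10.0286).
The interval (-12.5714, -10.0286) does not contain 0, so the difference is significant.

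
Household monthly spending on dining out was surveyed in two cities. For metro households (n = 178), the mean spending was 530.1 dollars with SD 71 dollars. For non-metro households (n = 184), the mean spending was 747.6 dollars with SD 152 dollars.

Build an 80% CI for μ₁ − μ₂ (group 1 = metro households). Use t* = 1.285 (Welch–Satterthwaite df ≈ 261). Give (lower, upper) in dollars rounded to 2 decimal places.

(-233.44, -201.56)

Per-group SEs: s₁/√n₁ = 71/√178 = 5.3217, s₂/√n₂ = 152/√184 = 11.2056.
Unpooled SE of the difference: √(28.32049089 + 125.56547136) = 12.4051.
Margin of error = t* · SE = 1.285 × 12.4051 = 15.9406.
x̄₁ − x̄₂ = 530.1 − 747.6 = -217.5000.
CI: -217.5000 ± 15.9406 = (-233.44, -201.56).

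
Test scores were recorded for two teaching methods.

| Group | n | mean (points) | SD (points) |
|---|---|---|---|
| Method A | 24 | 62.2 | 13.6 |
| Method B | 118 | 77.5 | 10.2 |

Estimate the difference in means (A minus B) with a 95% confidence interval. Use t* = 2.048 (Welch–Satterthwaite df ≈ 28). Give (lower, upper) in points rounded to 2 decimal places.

Standard errors of each mean: 13.6/√24 = 2.7761 and 10.2/√118 = 0.9390.
SE(x̄₁ − x̄₂) = √(2.7761² + 0.9390²) = 2.9306 for independent samples with unequal variances.
With t* = 2.048, the margin is 2.048 × 2.9306 = 6.0019.
x̄₁ − x̄₂ = 62.2 − 77.5 = -15.3000; the interval is -15.3000 ± 6.0019 = (-21.30, -9.30).

(-21.30, -9.30)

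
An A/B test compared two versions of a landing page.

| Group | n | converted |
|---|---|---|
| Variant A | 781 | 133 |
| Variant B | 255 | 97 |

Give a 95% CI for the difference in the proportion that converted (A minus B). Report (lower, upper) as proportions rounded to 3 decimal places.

First, p̂₁ = 133/781 = 0.1703; p̂₂ = 97/255 = 0.3804.
The two standard errors are √(0.1703×0.8297/781) = 0.01345 and √(0.3804×0.6196/255) = 0.03040.
Because the samples are independent, SE_diff = √(0.01345² + 0.03040²) = 0.03324.
Using z* = 1.960 for 95%, ME = 1.960 × 0.03324 = 0.06515.
p̂₁ − p̂₂ = -0.2101; interval -0.2101 ± 0.06515 gives (-0.275, -0.145).

(-0.275, -0.145)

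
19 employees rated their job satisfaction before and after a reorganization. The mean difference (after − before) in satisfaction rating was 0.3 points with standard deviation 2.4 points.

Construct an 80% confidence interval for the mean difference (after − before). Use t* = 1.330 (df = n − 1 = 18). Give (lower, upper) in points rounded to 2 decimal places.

This is a matched-pairs design, so SE = s_d/√n = 2.4/√19 = 0.5506.
Margin = 1.330 × 0.5506 = 0.7323; the interval is 0.3 ± 0.7323 = (-0.43, 1.03).

(-0.43, 1.03)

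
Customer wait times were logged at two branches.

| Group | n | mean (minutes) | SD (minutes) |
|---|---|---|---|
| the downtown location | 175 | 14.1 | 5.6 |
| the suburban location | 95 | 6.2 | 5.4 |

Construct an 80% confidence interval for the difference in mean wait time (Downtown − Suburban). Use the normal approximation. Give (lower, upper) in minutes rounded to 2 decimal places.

Per-group SEs: s₁/√n₁ = 5.6/√175 = 0.4233, s₂/√n₂ = 5.4/√95 = 0.5540.
Unpooled SE of the difference: √(0.17918289 + 0.306916) = 0.6972.
Margin of error = z* · SE = 1.282 × 0.6972 = 0.8938.
x̄₁ − x̄₂ = 14.1 − 6.2 = 7.9000.
CI: 7.9000 ± 0.8938 = (7.01, 8.79).

(7.01, 8.79)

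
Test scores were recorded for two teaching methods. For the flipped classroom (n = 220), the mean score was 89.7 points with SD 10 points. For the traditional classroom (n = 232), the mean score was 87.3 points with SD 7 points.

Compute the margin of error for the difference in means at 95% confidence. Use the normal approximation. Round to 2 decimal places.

1.60

Per-group SEs: s₁/√n₁ = 10/√220 = 0.6742, s₂/√n₂ = 7/√232 = 0.4596.
Unpooled SE of the difference: √(0.45454564 + 0.21123216) = 0.8160.
Margin of error = z* · SE = 1.960 × 0.8160 = 1.5994.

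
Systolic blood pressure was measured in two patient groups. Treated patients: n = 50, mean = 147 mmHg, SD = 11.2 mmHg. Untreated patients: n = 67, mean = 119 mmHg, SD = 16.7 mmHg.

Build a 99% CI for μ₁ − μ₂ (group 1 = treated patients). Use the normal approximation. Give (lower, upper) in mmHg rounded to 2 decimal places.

(21.35, 34.65)

Standard errors of each mean: 11.2/√50 = 1.5839 and 16.7/√67 = 2.0402.
SE(x̄₁ − x̄₂) = √(1.5839² + 2.0402²) = 2.5829 for independent samples with unequal variances.
With z* = 2.576, the margin is 2.576 × 2.5829 = 6.6536.
x̄₁ − x̄₂ = 147 − 119 = 28.0000; the interval is 28.0000 ± 6.6536 = (21.35, 34.65).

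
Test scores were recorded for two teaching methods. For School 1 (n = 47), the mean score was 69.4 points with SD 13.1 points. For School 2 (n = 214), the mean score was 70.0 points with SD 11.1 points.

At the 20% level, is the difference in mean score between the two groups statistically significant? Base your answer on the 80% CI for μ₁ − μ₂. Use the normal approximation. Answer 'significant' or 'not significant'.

Per-group SEs: s₁/√n₁ = 13.1/√47 = 1.9108, s₂/√n₂ = 11.1/√214 = 0.7588.
Unpooled SE of the difference: √(3.65115664 + 0.57577744) = 2.0560.
Margin of error = z* · SE = 1.282 × 2.0560 = 2.6358.
x̄₁ − x̄₂ = 69.4 − 70.0 = -0.6000.
CI: -0.6000 ± 2.6358 = (-3.2358, 2.0358).
The interval (-3.2358, 2.0358) contains 0, so the difference is not significant.

not significant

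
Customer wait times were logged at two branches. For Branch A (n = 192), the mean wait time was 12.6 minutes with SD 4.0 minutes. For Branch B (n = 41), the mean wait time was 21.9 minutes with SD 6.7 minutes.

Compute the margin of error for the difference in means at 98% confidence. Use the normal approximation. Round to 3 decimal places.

SE₁ = s₁/√n₁ = 4.0/√192 = 0.2887; SE₂ = 6.7/√41 = 1.0464.
Independent samples, unequal variances: SE_diff = √(SE₁² + SE₂²) = √(0.08334769 + 1.09495296) = 1.0855.
z* = 2.326, so margin of error = 2.326 × 1.0855 = 2.5249.

2.525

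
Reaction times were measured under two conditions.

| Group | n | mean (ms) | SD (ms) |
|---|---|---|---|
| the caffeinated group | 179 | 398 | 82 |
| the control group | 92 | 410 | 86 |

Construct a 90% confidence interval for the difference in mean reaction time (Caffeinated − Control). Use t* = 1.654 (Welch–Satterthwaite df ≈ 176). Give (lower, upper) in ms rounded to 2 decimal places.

Standard errors of each mean: 82/√179 = 6.1290 and 86/√92 = 8.9661.
SE(x̄₁ − x̄₂) = √(6.1290² + 8.9661²) = 10.8607 for independent samples with unequal variances.
With t* = 1.654, the margin is 1.654 × 10.8607 = 17.9636.
x̄₁ − x̄₂ = 398 − 410 = -12.0000; the interval is -12.0000 ± 17.9636 = (-29.96, 5.96).

(-29.96, 5.96)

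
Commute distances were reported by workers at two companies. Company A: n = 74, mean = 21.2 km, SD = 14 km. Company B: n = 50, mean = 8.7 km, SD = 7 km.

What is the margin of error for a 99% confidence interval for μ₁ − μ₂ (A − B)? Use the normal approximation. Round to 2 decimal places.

Standard errors of each mean: 14/√74 = 1.6275 and 7/√50 = 0.9899.
SE(x̄₁ − x̄₂) = √(1.6275² + 0.9899²) = 1.9049 for independent samples with unequal variances.
With z* = 2.576, the margin is 2.576 × 1.9049 = 4.9070.

4.91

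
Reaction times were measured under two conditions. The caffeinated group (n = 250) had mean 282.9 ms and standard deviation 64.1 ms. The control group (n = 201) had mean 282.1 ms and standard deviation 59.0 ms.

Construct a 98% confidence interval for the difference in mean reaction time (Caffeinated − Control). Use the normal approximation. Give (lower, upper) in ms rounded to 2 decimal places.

Standard errors of each mean: 64.1/√250 = 4.0540 and 59.0/√201 = 4.1615.
SE(x̄₁ − x̄₂) = √(4.0540² + 4.1615²) = 5.8097 for independent samples with unequal variances.
With z* = 2.326, the margin is 2.326 × 5.8097 = 13.5134.
x̄₁ − x̄₂ = 282.9 − 282.1 = 0.8000; the interval is 0.8000 ± 13.5134 = (-12.71, 14.31).

(-12.71, 14.31)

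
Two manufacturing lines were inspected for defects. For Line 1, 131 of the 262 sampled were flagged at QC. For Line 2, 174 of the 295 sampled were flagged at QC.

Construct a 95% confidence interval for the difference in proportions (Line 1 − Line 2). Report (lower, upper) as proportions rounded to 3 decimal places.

Sample proportions: 131/262 = 0.5000, 174/295 = 0.5898.
Each SE is √(p̂(1−p̂)/n): √(0.5000·0.5000/262) = 0.03089 and √(0.5898·0.4102/295) = 0.02864.
SE(p̂₁ − p̂₂) = √(SE₁² + SE₂²) = √(0.0009541921 + 0.0008202496) = 0.04212, since the two samples are independent.
At 95% confidence z* = 1.960; margin = 1.960 × 0.04212 = 0.08256.
The difference is 0.5000 − 0.5898 = -0.0898, so the interval is -0.0898 ± 0.08256 = (-0.172, -0.007).

(-0.172, -0.007)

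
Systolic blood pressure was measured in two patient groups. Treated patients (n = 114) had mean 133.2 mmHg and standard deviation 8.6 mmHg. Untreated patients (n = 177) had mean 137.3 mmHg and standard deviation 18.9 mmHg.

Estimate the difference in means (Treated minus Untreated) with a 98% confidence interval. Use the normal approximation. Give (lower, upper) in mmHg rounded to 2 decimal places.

SE₁ = s₁/√n₁ = 8.6/√114 = 0.8055; SE₂ = 18.9/√177 = 1.4206.
Independent samples, unequal variances: SE_diff = √(SE₁² + SE₂²) = √(0.64883025 + 2.01810436) = 1.6331.
z* = 2.326, so margin of error = 2.326 × 1.6331 = 3.7986.
Difference in means = 133.2 − 137.3 = -4.1000.
-4.1000 ± 3.7986 → (-7.90, -0.30).

(-7.90, -0.30)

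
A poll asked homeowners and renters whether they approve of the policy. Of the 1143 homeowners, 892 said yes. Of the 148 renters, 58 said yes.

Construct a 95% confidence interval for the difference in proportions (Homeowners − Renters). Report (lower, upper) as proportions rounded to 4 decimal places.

(0.3063, 0.4707)

Sample proportions: 892/1143 = 0.7804, 58/148 = 0.3919.
Each SE is √(p̂(1−p̂)/n): √(0.7804·0.2196/1143) = 0.01224 and √(0.3919·0.6081/148) = 0.04013.
SE(p̂₁ − p̂₂) = √(SE₁² + SE₂²) = √(0.0001498176 + 0.0016104169) = 0.04196, since the two samples are independent.
At 95% confidence z* = 1.960; margin = 1.960 × 0.04196 = 0.08224.
The difference is 0.7804 − 0.3919 = 0.3885, so the interval is 0.3885 ± 0.08224 = (0.3063, 0.4707).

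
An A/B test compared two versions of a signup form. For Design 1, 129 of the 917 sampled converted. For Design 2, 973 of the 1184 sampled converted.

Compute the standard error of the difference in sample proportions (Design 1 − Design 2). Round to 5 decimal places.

First, p̂₁ = 129/917 = 0.1407; p̂₂ = 973/1184 = 0.8218.
The two standard errors are √(0.1407×0.8593/917) = 0.01148 and √(0.8218×0.1782/1184) = 0.01112.
Because the samples are independent, SE_diff = √(0.01148² + 0.01112²) = 0.01598.

0.01598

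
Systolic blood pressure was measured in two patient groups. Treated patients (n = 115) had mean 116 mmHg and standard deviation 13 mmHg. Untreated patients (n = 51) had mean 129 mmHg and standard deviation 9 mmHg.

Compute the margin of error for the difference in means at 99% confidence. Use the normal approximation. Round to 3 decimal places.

Per-group SEs: s₁/√n₁ = 13/√115 = 1.2123, s₂/√n₂ = 9/√51 = 1.2603.
Unpooled SE of the difference: √(1.46967129 + 1.58835609) = 1.7487.
Margin of error = z* · SE = 2.576 × 1.7487 = 4.5047.

4.505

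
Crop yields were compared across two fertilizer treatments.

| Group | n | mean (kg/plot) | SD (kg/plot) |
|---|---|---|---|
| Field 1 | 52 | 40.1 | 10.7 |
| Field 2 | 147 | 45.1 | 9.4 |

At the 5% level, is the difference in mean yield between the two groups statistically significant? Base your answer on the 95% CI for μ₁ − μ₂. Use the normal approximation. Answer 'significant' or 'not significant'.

Per-group SEs: s₁/√n₁ = 10.7/√52 = 1.4838, s₂/√n₂ = 9.4/√147 = 0.7753.
Unpooled SE of the difference: √(2.20166244 + 0.60109009) = 1.6741.
Margin of error = z* · SE = 1.960 × 1.6741 = 3.2812.
x̄₁ − x̄₂ = 40.1 − 45.1 = -5.0000.
CI: -5.0000 ± 3.2812 = (-8.2812, -1.7188).
The interval (-8.2812, -1.7188) does not contain 0, so the difference is significant.

significant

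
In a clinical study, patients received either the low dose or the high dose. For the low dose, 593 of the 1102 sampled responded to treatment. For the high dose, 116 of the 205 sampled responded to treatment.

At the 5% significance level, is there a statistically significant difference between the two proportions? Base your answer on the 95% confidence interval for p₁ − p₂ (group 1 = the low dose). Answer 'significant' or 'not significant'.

not significant

Sample proportions: 593/1102 = 0.5381, 116/205 = 0.5659.
Each SE is √(p̂(1−p̂)/n): √(0.5381·0.4619/1102) = 0.01502 and √(0.5659·0.4341/205) = 0.03462.
SE(p̂₁ − p̂₂) = √(SE₁² + SE₂²) = √(0.0002256004 + 0.0011985444) = 0.03774, since the two samples are independent.
At 95% confidence z* = 1.960; margin = 1.960 × 0.03774 = 0.07397.
The difference is 0.5381 − 0.5659 = -0.0278, so the interval is -0.0278 ± 0.07397 = (-0.10177, 0.04617).
The interval (-0.10177, 0.04617) contains 0, so the difference is not significant.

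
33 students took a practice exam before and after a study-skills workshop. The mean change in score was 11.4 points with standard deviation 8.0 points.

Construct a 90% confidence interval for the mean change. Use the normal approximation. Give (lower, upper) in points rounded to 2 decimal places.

(9.11, 13.69)

Paired design: SE = s_d/√n = 8.0/√33 = 1.3926.
z* = 1.645; margin of error = 1.645 × 1.3926 = 2.2908.
11.4 ± 2.2908 → (9.11, 13.69).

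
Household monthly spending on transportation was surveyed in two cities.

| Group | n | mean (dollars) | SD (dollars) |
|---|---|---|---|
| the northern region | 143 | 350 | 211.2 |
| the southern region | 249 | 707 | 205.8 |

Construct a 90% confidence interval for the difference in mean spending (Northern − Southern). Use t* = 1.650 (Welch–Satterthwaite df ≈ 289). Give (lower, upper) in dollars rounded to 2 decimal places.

Per-group SEs: s₁/√n₁ = 211.2/√143 = 17.6614, s₂/√n₂ = 205.8/√249 = 13.0420.
Unpooled SE of the difference: √(311.92504996 + 170.093764) = 21.9549.
Margin of error = t* · SE = 1.650 × 21.9549 = 36.2256.
x̄₁ − x̄₂ = 350 − 707 = -357.0000.
CI: -357.0000 ± 36.2256 = (-393.23, -320.77).

(-393.23, -320.77)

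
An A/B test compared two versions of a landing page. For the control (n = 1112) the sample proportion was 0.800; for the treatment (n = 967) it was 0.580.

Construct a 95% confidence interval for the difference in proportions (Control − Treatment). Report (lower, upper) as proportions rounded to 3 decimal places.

(0.181, 0.259)

Each SE is √(p̂(1−p̂)/n): √(0.8000·0.2000/1112) = 0.01200 and √(0.5800·0.4200/967) = 0.01587.
SE(p̂₁ − p̂₂) = √(SE₁² + SE₂²) = √(0.000144 + 0.0002518569) = 0.01990, since the two samples are independent.
At 95% confidence z* = 1.960; margin = 1.960 × 0.01990 = 0.03900.
The difference is 0.8000 − 0.5800 = 0.2200, so the interval is 0.2200 ± 0.03900 = (0.181, 0.259).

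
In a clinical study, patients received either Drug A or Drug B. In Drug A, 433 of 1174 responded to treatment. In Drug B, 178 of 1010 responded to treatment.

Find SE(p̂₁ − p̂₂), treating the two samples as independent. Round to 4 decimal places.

0.0185

p̂₁ = 433/1174 = 0.3688 and p̂₂ = 178/1010 = 0.1762.
SE₁ = √(p̂₁(1−p̂₁)/n₁) = √(0.3688·0.6312/1174) = 0.01408; SE₂ = √(0.1762·0.8238/1010) = 0.01199.
Independent samples: SE of the difference = √(SE₁² + SE₂²) = √(0.0001982464 + 0.0001437601) = 0.01849.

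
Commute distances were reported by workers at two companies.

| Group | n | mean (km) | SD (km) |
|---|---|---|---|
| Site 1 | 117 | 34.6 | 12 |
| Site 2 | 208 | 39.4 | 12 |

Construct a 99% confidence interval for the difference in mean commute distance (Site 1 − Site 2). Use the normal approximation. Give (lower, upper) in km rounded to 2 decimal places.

(-8.37, -1.23)

SE₁ = s₁/√n₁ = 12/√117 = 1.1094; SE₂ = 12/√208 = 0.8321.
Independent samples, unequal variances: SE_diff = √(SE₁² + SE₂²) = √(1.23076836 + 0.69239041) = 1.3868.
z* = 2.576, so margin of error = 2.576 × 1.3868 = 3.5724.
Difference in means = 34.6 − 39.4 = -4.8000.
-4.8000 ± 3.5724 → (-8.37, -1.23).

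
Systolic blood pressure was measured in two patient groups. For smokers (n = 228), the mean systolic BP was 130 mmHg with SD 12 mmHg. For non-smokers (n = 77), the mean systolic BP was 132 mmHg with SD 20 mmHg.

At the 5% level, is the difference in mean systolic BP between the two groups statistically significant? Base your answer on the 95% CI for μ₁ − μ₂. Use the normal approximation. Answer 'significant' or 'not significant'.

not significant

Per-group SEs: s₁/√n₁ = 12/√228 = 0.7947, s₂/√n₂ = 20/√77 = 2.2792.
Unpooled SE of the difference: √(0.63154809 + 5.19475264) = 2.4138.
Margin of error = z* · SE = 1.960 × 2.4138 = 4.7310.
x̄₁ − x̄₂ = 130 − 132 = -2.0000.
CI: -2.0000 ± 4.7310 = (-6.7310, 2.7310).
The interval (-6.7310, 2.7310) contains 0, so the difference is not significant.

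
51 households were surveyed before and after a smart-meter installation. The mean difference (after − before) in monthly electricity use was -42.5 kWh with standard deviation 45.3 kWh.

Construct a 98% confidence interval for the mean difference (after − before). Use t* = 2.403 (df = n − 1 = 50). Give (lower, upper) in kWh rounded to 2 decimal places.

(-57.74, -27.26)

Paired design: SE = s_d/√n = 45.3/√51 = 6.3433.
t* = 2.403; margin of error = 2.403 × 6.3433 = 15.2429.
-42.5 ± 15.2429 → (-57.74, -27.26).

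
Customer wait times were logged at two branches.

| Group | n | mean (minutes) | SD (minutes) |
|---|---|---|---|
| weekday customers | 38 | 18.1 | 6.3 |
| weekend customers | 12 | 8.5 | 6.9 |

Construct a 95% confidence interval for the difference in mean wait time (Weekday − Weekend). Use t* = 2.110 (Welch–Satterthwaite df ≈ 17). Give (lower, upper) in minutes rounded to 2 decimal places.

(4.88, 14.32)

SE₁ = s₁/√n₁ = 6.3/√38 = 1.0220; SE₂ = 6.9/√12 = 1.9919.
Independent samples, unequal variances: SE_diff = √(SE₁² + SE₂²) = √(1.044484 + 3.96766561) = 2.2388.
t* = 2.110, so margin of error = 2.110 × 2.2388 = 4.7239.
Difference in means = 18.1 − 8.5 = 9.6000.
9.6000 ± 4.7239 → (4.88, 14.32).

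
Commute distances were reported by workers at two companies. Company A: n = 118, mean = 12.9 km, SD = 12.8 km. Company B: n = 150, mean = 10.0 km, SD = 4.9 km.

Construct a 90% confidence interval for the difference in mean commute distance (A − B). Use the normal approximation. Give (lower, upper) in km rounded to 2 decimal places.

(0.85, 4.95)

Per-group SEs: s₁/√n₁ = 12.8/√118 = 1.1783, s₂/√n₂ = 4.9/√150 = 0.4001.
Unpooled SE of the difference: √(1.38839089 + 0.16008001) = 1.2444.
Margin of error = z* · SE = 1.645 × 1.2444 = 2.0470.
x̄₁ − x̄₂ = 12.9 − 10.0 = 2.9000.
CI: 2.9000 ± 2.0470 = (0.85, 4.95).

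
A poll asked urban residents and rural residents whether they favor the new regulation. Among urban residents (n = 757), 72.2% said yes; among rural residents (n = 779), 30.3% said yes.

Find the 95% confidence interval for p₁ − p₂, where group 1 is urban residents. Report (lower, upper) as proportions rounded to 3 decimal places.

SE₁ = √(p̂₁(1−p̂₁)/n₁) = √(0.7220·0.2780/757) = 0.01628; SE₂ = √(0.3030·0.6970/779) = 0.01647.
Independent samples: SE of the difference = √(SE₁² + SE₂²) = √(0.0002650384 + 0.0002712609) = 0.02316.
z* for 95% confidence is 1.960, so the margin of error is 1.960 × 0.02316 = 0.04539.
Point estimate p̂₁ − p̂₂ = 0.7220 − 0.3030 = 0.4190.
0.4190 ± 0.04539 → (0.374, 0.464).

(0.374, 0.464)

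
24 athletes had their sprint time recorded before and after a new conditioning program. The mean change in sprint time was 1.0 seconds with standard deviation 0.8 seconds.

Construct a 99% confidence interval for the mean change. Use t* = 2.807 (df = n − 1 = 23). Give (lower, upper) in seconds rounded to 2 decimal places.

Paired design: SE = s_d/√n = 0.8/√24 = 0.1633.
t* = 2.807; margin of error = 2.807 × 0.1633 = 0.4584.
1.0 ± 0.4584 → (0.54, 1.46).

(0.54, 1.46)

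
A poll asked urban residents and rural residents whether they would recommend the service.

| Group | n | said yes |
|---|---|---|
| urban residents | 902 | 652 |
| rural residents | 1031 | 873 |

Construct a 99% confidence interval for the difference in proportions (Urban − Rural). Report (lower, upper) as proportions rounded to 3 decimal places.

p̂₁ = 652/902 = 0.7228 and p̂₂ = 873/1031 = 0.8468.
SE₁ = √(p̂₁(1−p̂₁)/n₁) = √(0.7228·0.2772/902) = 0.01490; SE₂ = √(0.8468·0.1532/1031) = 0.01122.
Independent samples: SE of the difference = √(SE₁² + SE₂²) = √(0.00022201 + 0.0001258884) = 0.01865.
z* for 99% confidence is 2.576, so the margin of error is 2.576 × 0.01865 = 0.04804.
Point estimate p̂₁ − p̂₂ = 0.7228 − 0.8468 = -0.1240.
-0.1240 ± 0.04804 → (-0.172, -0.076).

(-0.172, -0.076)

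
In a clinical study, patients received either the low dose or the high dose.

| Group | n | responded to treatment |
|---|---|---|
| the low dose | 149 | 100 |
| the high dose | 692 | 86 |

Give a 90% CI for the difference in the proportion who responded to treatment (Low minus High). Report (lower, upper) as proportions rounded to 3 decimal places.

Sample proportions: 100/149 = 0.6711, 86/692 = 0.1243.
Each SE is √(p̂(1−p̂)/n): √(0.6711·0.3289/149) = 0.03849 and √(0.1243·0.8757/692) = 0.01254.
SE(p̂₁ − p̂₂) = √(SE₁² + SE₂²) = √(0.0014814801 + 0.0001572516) = 0.04048, since the two samples are independent.
At 90% confidence z* = 1.645; margin = 1.645 × 0.04048 = 0.06659.
The difference is 0.6711 − 0.1243 = 0.5468, so the interval is 0.5468 ± 0.06659 = (0.480, 0.613).

(0.480, 0.613)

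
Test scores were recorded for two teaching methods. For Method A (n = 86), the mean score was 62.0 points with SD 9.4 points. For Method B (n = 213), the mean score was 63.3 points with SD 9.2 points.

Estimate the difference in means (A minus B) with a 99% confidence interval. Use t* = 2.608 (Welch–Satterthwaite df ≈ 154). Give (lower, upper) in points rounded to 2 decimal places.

(-4.41, 1.81)

Per-group SEs: s₁/√n₁ = 9.4/√86 = 1.0136, s₂/√n₂ = 9.2/√213 = 0.6304.
Unpooled SE of the difference: √(1.02738496 + 0.39740416) = 1.1936.
Margin of error = t* · SE = 2.608 × 1.1936 = 3.1129.
x̄₁ − x̄₂ = 62.0 − 63.3 = -1.3000.
CI: -1.3000 ± 3.1129 = (-4.41, 1.81).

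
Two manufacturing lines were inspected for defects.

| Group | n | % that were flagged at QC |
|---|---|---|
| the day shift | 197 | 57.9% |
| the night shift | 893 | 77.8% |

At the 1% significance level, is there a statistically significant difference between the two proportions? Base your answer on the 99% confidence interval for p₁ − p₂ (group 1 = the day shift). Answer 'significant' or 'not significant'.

The two standard errors are √(0.5790×0.4210/197) = 0.03518 and √(0.7780×0.2220/893) = 0.01391.
Because the samples are independent, SE_diff = √(0.03518² + 0.01391²) = 0.03783.
Using z* = 2.576 for 99%, ME = 2.576 × 0.03783 = 0.09745.
p̂₁ − p̂₂ = -0.1990; interval -0.1990 ± 0.09745 gives (-0.29645, -0.10155).
The interval (-0.29645, -0.10155) does not contain 0, so the difference is significant.

significant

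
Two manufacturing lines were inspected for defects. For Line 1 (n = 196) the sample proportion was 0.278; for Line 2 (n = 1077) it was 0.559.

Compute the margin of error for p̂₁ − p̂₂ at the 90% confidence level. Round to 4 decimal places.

The two standard errors are √(0.2780×0.7220/196) = 0.03200 and √(0.5590×0.4410/1077) = 0.01513.
Because the samples are independent, SE_diff = √(0.03200² + 0.01513²) = 0.03540.
Using z* = 1.645 for 90%, ME = 1.645 × 0.03540 = 0.05823.

0.0582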